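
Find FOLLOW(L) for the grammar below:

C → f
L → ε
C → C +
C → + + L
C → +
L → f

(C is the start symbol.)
To compute FOLLOW(L), find every occurrence of L on a right-hand side N → α L β: add FIRST(β) \ {ε}, and if β is empty or nullable also add FOLLOW(N). Iterate to a fixed point.

In C → + + L: L is at the end, add FOLLOW(C)

The FOLLOW sets referred to above (computed the same way, to a fixed point):
  FOLLOW(C) = { $, '+' }

Taking the union: FOLLOW(L) = { $, '+' }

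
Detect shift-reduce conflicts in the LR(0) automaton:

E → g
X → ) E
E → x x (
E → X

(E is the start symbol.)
No shift-reduce conflicts

A shift-reduce conflict occurs when an LR(0) state has both:
  - a complete (reduce) item [A → α .] (dot at the end), and
  - a shift item [B → β . c γ] (dot before a terminal).

Augment with E' → E and build the canonical LR(0) collection (I0 = CLOSURE({[E' → . E]}), then GOTO on every symbol after a dot until no new states appear). It has 9 states:
  I0: { [E → . X], [E → . g], [E → . x x (], [E' → . E], [X → . ) E] }  — shift
  I1: { [E → . X], [E → . g], [E → . x x (], [X → ) . E], [X → . ) E] }  — shift
  I2: { [E' → E .] }  — accept
  I3: { [E → X .] }  — reduce
  I4: { [E → g .] }  — reduce
  I5: { [E → x . x (] }  — shift
  I6: { [E → x x . (] }  — shift
  I7: { [E → x x ( .] }  — reduce
  I8: { [X → ) E .] }  — reduce

No state contains both a complete item and a shift item.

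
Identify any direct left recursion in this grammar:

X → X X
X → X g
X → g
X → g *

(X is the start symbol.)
Yes, X is left-recursive

Direct left recursion occurs when N → N α for some non-terminal N (the right-hand side begins with the left-hand side itself).

X → X X: LEFT RECURSIVE (starts with X)
X → X g: LEFT RECURSIVE (starts with X)
X → g: starts with g
X → g *: starts with g

The grammar has direct left recursion on: X.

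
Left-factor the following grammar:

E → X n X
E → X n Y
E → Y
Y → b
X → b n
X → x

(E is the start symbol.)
Left-factoring transforms A → αβ₁ | αβ₂ into A → αA' and A' → β₁ | β₂
(α is the longest common prefix among the alternatives). Repeat until
no nonterminal has two alternatives with a common prefix.

Round 1: E has alternatives sharing prefix 'X n'. Introduce E': E → X n E'
  Add: E' → X
  Add: E' → Y

No remaining common prefixes — done.

Resulting grammar:
E → X n E'
E' → X
E' → Y
E → Y
Y → b
X → b n
X → x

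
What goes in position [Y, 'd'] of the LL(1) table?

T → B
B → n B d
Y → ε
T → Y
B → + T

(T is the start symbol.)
Y → ε

To find M[Y, 'd'], we find productions for Y where 'd' is in the predict set (PREDICT(N → α) = (FIRST(α) \ {ε}) ∪ (FOLLOW(N) if α ⇒* ε)).

Relevant sets:
  FOLLOW(Y) = { $, 'd' }

Y → ε: PREDICT = { $, 'd' }
  'd' is in predict set, so this production goes in M[Y, 'd']

M[Y, 'd'] = Y → ε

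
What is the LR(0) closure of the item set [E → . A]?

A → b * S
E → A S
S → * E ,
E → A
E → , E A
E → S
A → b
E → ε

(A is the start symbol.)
Start with: [E → . A]
  [E → . A] has the dot before A: add [A → . b * S], [A → . b]
No further items can be added.

CLOSURE = { [A → . b * S], [A → . b], [E → . A] }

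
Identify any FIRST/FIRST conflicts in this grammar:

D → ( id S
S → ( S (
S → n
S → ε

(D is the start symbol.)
A FIRST/FIRST conflict occurs when two productions N → α and N → β for the same non-terminal have FIRST(α) ∩ FIRST(β) ≠ ∅ (with ε ∈ FIRST of a nullable right-hand side, so two nullable alternatives also conflict).

Productions for S:
  S → ( S (: FIRST = { '(' }
  S → n: FIRST = { 'n' }
  S → ε: FIRST = { ε }
D has only one production, so no FIRST/FIRST conflict is possible there.

All alternatives of each non-terminal have pairwise disjoint FIRST sets.

Answer: No FIRST/FIRST conflicts.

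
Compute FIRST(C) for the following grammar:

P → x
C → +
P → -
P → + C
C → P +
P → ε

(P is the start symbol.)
To compute FIRST(C), examine every production with C on the left-hand side, reading each right-hand side left to right until a non-nullable symbol is reached.

FIRST sets of the other non-terminals involved (by the same procedure, iterated to a fixed point):
  FIRST(P) = { '+', '-', 'x', ε }

From C → +:
  - '+' is a terminal: add '+' and stop
From C → P +:
  - P is a non-terminal: add FIRST(P) \ {ε} = { '+', '-', 'x' }
    P is nullable, so continue to the next symbol
  - '+' is a terminal: add '+' and stop

Collecting: FIRST(C) = { '+', '-', 'x' }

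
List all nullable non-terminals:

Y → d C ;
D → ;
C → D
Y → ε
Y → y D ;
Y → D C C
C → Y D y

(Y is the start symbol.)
ε-productions: Y → ε
So Y is immediately nullable.
No further non-terminal can be added: every production for the remaining non-terminals contains a terminal or a non-nullable non-terminal.
Nullable = { 'Y' }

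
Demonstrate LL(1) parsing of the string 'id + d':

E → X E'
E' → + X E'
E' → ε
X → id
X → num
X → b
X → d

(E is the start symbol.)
Stack is shown with the top on the left.

Stack     Input     Action
--------------------------
E $       id + d $  output E → X E'
X E' $    id + d $  output X → id
id E' $   id + d $  match 'id'
E' $      + d $     output E' → + X E'
+ X E' $  + d $     match '+'
X E' $    d $       output X → d
d E' $    d $       match 'd'
E' $      $         output E' → ε
$         $         accept

The string is accepted.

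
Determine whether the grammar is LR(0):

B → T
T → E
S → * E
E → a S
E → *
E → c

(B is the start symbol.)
A grammar is LR(0) if no state in the canonical LR(0) collection has:
  - both a shift item (dot before a terminal) and a complete item (shift-reduce conflict), or
  - two or more complete items (reduce-reduce conflict; the accept item [B' → B .] counts as a complete item here).

Augment with B' → B and build the canonical LR(0) collection (I0 = CLOSURE({[B' → . B]}), then GOTO on every symbol after a dot until no new states appear). It has 10 states:
  I0: { [B → . T], [B' → . B], [E → . *], [E → . a S], [E → . c], [T → . E] }  — shift
  I1: { [E → * .] }  — reduce
  I2: { [B' → B .] }  — accept
  I3: { [T → E .] }  — reduce
  I4: { [B → T .] }  — reduce
  I5: { [E → a . S], [S → . * E] }  — shift
  I6: { [E → c .] }  — reduce
  I7: { [E → . *], [E → . a S], [E → . c], [S → * . E] }  — shift
  I8: { [E → a S .] }  — reduce
  I9: { [S → * E .] }  — reduce

Every state is either a pure shift/goto state or contains exactly one complete item and nothing to shift — no conflicts. The grammar is LR(0).

Answer: Yes, the grammar is LR(0)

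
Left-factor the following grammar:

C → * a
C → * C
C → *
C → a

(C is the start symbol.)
Left-factoring transforms A → αβ₁ | αβ₂ into A → αA' and A' → β₁ | β₂
(α is the longest common prefix among the alternatives). Repeat until
no nonterminal has two alternatives with a common prefix.

Round 1: C has alternatives sharing prefix '*'. Introduce C': C → * C'
  Add: C' → a
  Add: C' → C
  Add: C' → ε

No remaining common prefixes — done.

Resulting grammar:
C → * C'
C' → a
C' → C
C' → ε
C → a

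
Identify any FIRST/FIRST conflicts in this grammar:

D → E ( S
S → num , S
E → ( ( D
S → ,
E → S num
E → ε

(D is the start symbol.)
No FIRST/FIRST conflicts.

A FIRST/FIRST conflict occurs when two productions N → α and N → β for the same non-terminal have FIRST(α) ∩ FIRST(β) ≠ ∅ (with ε ∈ FIRST of a nullable right-hand side, so two nullable alternatives also conflict).

FIRST sets of the non-terminals at (or reachable through a nullable prefix from) the front of some alternative:
  FIRST(S) = { ',', 'num' }

Productions for S:
  S → num , S: FIRST = { 'num' }
  S → ,: FIRST = { ',' }
Productions for E:
  E → ( ( D: FIRST = { '(' }
  E → S num: FIRST = { ',', 'num' }
  E → ε: FIRST = { ε }
D has only one production, so no FIRST/FIRST conflict is possible there.

All alternatives of each non-terminal have pairwise disjoint FIRST sets.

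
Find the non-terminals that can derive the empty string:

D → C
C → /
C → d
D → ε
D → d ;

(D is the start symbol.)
A non-terminal is nullable if it can derive ε (the empty string): either it has an ε-production, or it has a production whose right-hand side consists entirely of nullable non-terminals.

ε-productions: D → ε
So D is immediately nullable.
No further non-terminal can be added: every production for the remaining non-terminals contains a terminal or a non-nullable non-terminal.
Nullable = { 'D' }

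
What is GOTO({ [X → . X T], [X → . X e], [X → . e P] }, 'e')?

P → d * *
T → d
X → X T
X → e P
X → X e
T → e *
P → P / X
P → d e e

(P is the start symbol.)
{ [P → . P / X], [P → . d * *], [P → . d e e], [X → e . P] }

GOTO(I, 'e') = CLOSURE({ [A → αX.β] : [A → α.Xβ] ∈ I, X = 'e' })

Items with dot before 'e', with the dot advanced:
  [X → . e P] → [X → e . P]
Closure of the advanced items:
  [X → e . P] has the dot before P: add [P → . d * *], [P → . P / X], [P → . d e e]

GOTO = { [P → . P / X], [P → . d * *], [P → . d e e], [X → e . P] }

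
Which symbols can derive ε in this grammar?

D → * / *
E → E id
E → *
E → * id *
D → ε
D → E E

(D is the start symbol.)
{ 'D' }

ε-productions: D → ε
So D is immediately nullable.
No further non-terminal can be added: every production for the remaining non-terminals contains a terminal or a non-nullable non-terminal.
Nullable = { 'D' }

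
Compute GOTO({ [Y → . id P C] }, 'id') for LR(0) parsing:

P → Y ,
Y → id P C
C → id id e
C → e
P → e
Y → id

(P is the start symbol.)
{ [P → . Y ,], [P → . e], [Y → . id P C], [Y → . id], [Y → id . P C] }

GOTO(I, 'id') = CLOSURE({ [A → αX.β] : [A → α.Xβ] ∈ I, X = 'id' })

Items with dot before 'id', with the dot advanced:
  [Y → . id P C] → [Y → id . P C]
Closure of the advanced items:
  [Y → id . P C] has the dot before P: add [P → . Y ,], [P → . e]
  [P → . Y ,] has the dot before Y: add [Y → . id P C], [Y → . id]

GOTO = { [P → . Y ,], [P → . e], [Y → . id P C], [Y → . id], [Y → id . P C] }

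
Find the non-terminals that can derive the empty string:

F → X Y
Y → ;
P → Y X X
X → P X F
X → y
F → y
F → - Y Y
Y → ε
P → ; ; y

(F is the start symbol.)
A non-terminal is nullable if it can derive ε (the empty string): either it has an ε-production, or it has a production whose right-hand side consists entirely of nullable non-terminals.

ε-productions: Y → ε
So Y is immediately nullable.
No further non-terminal can be added: every production for the remaining non-terminals contains a terminal or a non-nullable non-terminal.
Nullable = { 'Y' }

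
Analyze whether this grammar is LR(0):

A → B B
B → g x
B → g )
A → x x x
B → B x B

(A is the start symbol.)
No. Shift-reduce conflict between [A → B B .] and [B → B . x B]

Augment with A' → A and build the canonical LR(0) collection (I0 = CLOSURE({[A' → . A]}), then GOTO on every symbol after a dot until no new states appear). It has 12 states:
  I0: { [A → . B B], [A → . x x x], [A' → . A], [B → . B x B], [B → . g )], [B → . g x] }  — shift
  I1: { [A' → A .] }  — accept
  I2: { [A → B . B], [B → . B x B], [B → . g )], [B → . g x], [B → B . x B] }  — shift
  I3: { [B → g . )], [B → g . x] }  — shift
  I4: { [A → x . x x] }  — shift
  I5: { [A → x x . x] }  — shift
  I6: { [A → x x x .] }  — reduce
  I7: { [B → g ) .] }  — reduce
  I8: { [B → g x .] }  — reduce
  I9: { [A → B B .], [B → B . x B] }  — shift, reduce
  I10: { [B → . B x B], [B → . g )], [B → . g x], [B → B x . B] }  — shift
  I11: { [B → B . x B], [B → B x B .] }  — shift, reduce

Conflict in state I9:
  Shift-reduce conflict between [A → B B .] and [B → B . x B]
So the grammar is NOT LR(0).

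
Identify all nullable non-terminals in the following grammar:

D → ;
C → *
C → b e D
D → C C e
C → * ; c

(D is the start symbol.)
None

A non-terminal is nullable if it can derive ε (the empty string): either it has an ε-production, or it has a production whose right-hand side consists entirely of nullable non-terminals.

There are no ε-productions, so no non-terminal can derive ε.
No non-terminals are nullable.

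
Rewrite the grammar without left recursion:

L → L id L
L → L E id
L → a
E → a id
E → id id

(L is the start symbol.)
L → a L'
L' → id L L'
L' → E id L'
L' → ε
E → a id
E → id id

L is directly left-recursive. The standard transformation for
  A → A α₁ | ... | A α_m | β₁ | ... | β_n
is
  A  → β₁ A' | ... | β_n A'
  A' → α₁ A' | ... | α_m A' | ε

L → a becomes L → a L'
L → L id L becomes L' → id L L'
L → L E id becomes L' → E id L'
Add L' → ε

Productions for other non-terminals are unchanged:
  E → a id
  E → id id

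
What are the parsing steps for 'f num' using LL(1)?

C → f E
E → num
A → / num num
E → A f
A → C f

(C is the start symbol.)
Stack is shown with the top on the left.

Stack  Input    Action
----------------------
C $    f num $  output C → f E
f E $  f num $  match 'f'
E $    num $    output E → num
num $  num $    match 'num'
$      $        accept

The string is accepted.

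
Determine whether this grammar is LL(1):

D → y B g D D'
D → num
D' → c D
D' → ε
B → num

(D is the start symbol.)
No. Predict set conflict for D': { 'c' }

A grammar is LL(1) if for each non-terminal N with multiple productions, the predict sets of those productions are pairwise disjoint, where PREDICT(N → α) = (FIRST(α) \ {ε}) ∪ (FOLLOW(N) if α ⇒* ε).

Relevant sets:
  FOLLOW(D') = { $, 'c' }

For D:
  PREDICT(D → y B g D D') = { 'y' }
  PREDICT(D → num) = { 'num' }
For D':
  PREDICT(D' → c D) = { 'c' }
  PREDICT(D' → ε) = { $, 'c' }
B has a single production, so nothing to check there.

Conflict found: Predict set conflict for D': { 'c' }
The grammar is NOT LL(1).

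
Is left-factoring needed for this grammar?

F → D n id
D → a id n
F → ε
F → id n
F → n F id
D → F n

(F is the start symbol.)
Left-factoring is needed when two productions for the same non-terminal
share a common prefix on the right-hand side.

Productions for F:
  F → D n id
  F → ε
  F → id n
  F → n F id
Productions for D:
  D → a id n
  D → F n

No common prefixes found.

Answer: No, left-factoring is not needed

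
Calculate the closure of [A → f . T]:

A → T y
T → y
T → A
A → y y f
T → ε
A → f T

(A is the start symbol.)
To compute CLOSURE, for each item [A → α.Bβ] where B is a non-terminal, add [B → .γ] for all productions B → γ; repeat for the newly added items until nothing changes.

Start with: [A → f . T]
  [A → f . T] has the dot before T: add [T → . y], [T → . A], [T → .]
  [T → . A] has the dot before A: add [A → . T y], [A → . y y f], [A → . f T]
No further items can be added.

CLOSURE = { [A → . T y], [A → . f T], [A → . y y f], [A → f . T], [T → . A], [T → . y], [T → .] }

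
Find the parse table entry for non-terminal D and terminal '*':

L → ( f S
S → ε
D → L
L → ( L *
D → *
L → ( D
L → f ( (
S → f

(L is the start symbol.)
D → *

To find M[D, '*'], we find productions for D where '*' is in the predict set (PREDICT(N → α) = (FIRST(α) \ {ε}) ∪ (FOLLOW(N) if α ⇒* ε)).

Relevant sets:
  FIRST(L) = { '(', 'f' }

D → L: PREDICT = { '(', 'f' }
D → *: PREDICT = { '*' }
  '*' is in predict set, so this production goes in M[D, '*']

M[D, '*'] = D → *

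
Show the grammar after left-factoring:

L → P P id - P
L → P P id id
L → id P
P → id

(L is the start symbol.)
L → P P id L'
L' → - P
L' → id
L → id P
P → id

Left-factoring transforms A → αβ₁ | αβ₂ into A → αA' and A' → β₁ | β₂
(α is the longest common prefix among the alternatives). Repeat until
no nonterminal has two alternatives with a common prefix.

Round 1: L has alternatives sharing prefix 'P P id'. Introduce L': L → P P id L'
  Add: L' → - P
  Add: L' → id

No remaining common prefixes — done.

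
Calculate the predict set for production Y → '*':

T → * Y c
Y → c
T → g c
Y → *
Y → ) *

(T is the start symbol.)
PREDICT(Y → '*') = (FIRST(RHS) \ {ε}) ∪ (FOLLOW(Y) if ε ∈ FIRST(RHS), i.e. RHS ⇒* ε)
FIRST('*') = { '*' }
ε ∉ FIRST('*'), so FOLLOW(Y) is not added.
PREDICT(Y → '*') = { '*' }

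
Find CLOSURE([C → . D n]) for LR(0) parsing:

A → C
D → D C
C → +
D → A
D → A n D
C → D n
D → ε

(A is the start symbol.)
Start with: [C → . D n]
  [C → . D n] has the dot before D: add [D → . D C], [D → . A], [D → . A n D], [D → .]
  [D → . A] has the dot before A: add [A → . C]
  [A → . C] has the dot before C: add [C → . +]
No further items can be added.

CLOSURE = { [A → . C], [C → . +], [C → . D n], [D → . A n D], [D → . A], [D → . D C], [D → .] }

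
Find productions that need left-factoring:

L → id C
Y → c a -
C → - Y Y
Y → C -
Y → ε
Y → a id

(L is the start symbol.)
Left-factoring is needed when two productions for the same non-terminal
share a common prefix on the right-hand side.

Productions for Y:
  Y → c a -
  Y → C -
  Y → ε
  Y → a id

No common prefixes found.

Answer: No, left-factoring is not needed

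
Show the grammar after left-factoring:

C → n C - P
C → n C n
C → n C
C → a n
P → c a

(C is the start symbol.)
Left-factoring transforms A → αβ₁ | αβ₂ into A → αA' and A' → β₁ | β₂
(α is the longest common prefix among the alternatives). Repeat until
no nonterminal has two alternatives with a common prefix.

Round 1: C has alternatives sharing prefix 'n C'. Introduce C': C → n C C'
  Add: C' → - P
  Add: C' → n
  Add: C' → ε

No remaining common prefixes — done.

Resulting grammar:
C → n C C'
C' → - P
C' → n
C' → ε
C → a n
P → c a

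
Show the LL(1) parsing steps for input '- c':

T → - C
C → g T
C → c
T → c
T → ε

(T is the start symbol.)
LL(1) parsing maintains a stack (initially the start symbol over $) and the input. At each step: if the stack top is a terminal, match it against the current input token; if it is a non-terminal N, replace it with the RHS of M[N, lookahead] (the unique production whose predict set contains the lookahead).

Stack is shown with the top on the left.

Stack  Input  Action
--------------------
T $    - c $  output T → - C
- C $  - c $  match '-'
C $    c $    output C → c
c $    c $    match 'c'
$      $      accept

The string is accepted.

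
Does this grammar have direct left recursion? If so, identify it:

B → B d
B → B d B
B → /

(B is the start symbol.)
Yes, B is left-recursive

Direct left recursion occurs when N → N α for some non-terminal N (the right-hand side begins with the left-hand side itself).

B → B d: LEFT RECURSIVE (starts with B)
B → B d B: LEFT RECURSIVE (starts with B)
B → /: starts with '/'

The grammar has direct left recursion on: B.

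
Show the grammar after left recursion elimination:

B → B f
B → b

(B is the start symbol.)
B → b B'
B' → f B'
B' → ε

B is directly left-recursive. The standard transformation for
  A → A α₁ | ... | A α_m | β₁ | ... | β_n
is
  A  → β₁ A' | ... | β_n A'
  A' → α₁ A' | ... | α_m A' | ε

B → b becomes B → b B'
B → B f becomes B' → f B'
Add B' → ε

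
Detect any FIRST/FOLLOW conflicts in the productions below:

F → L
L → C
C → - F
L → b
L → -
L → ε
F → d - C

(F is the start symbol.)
A FIRST/FOLLOW conflict occurs when a non-terminal N has a nullable alternative N → β (β ⇒* ε) and another alternative N → α with FIRST(α) ∩ FOLLOW(N) ≠ ∅: on such a lookahead the parser cannot decide between expanding α and letting N vanish via β.

Nullable non-terminals: F, L.
FIRST sets used below: FIRST(L) = { '-', 'b', ε }, FIRST(C) = { '-' }

F: nullable alternative(s) F → L; FOLLOW(F) = { $ }
  F → L: FIRST \ {ε} = { '-', 'b' } — this is the only nullable alternative, skip
  F → d - C: FIRST \ {ε} = { 'd' } — disjoint from FOLLOW(F)

L: nullable alternative(s) L → ε; FOLLOW(L) = { $ }
  L → C: FIRST \ {ε} = { '-' } — disjoint from FOLLOW(L)
  L → b: FIRST \ {ε} = { 'b' } — disjoint from FOLLOW(L)
  L → -: FIRST \ {ε} = { '-' } — disjoint from FOLLOW(L)
  L → ε: FIRST \ {ε} = { } — this is the only nullable alternative, skip

C has no nullable alternative, so no FIRST/FOLLOW check is needed there.

No FIRST/FOLLOW conflicts found.

Answer: No FIRST/FOLLOW conflicts.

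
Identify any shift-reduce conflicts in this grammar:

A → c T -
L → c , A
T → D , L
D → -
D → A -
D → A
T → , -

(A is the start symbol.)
Yes — I5: [D → A .] vs [D → A . -]

Augment with A' → A and build the canonical LR(0) collection (I0 = CLOSURE({[A' → . A]}), then GOTO on every symbol after a dot until no new states appear). It has 16 states:
  I0: { [A → . c T -], [A' → . A] }  — shift
  I1: { [A' → A .] }  — accept
  I2: { [A → . c T -], [A → c . T -], [D → . -], [D → . A -], [D → . A], [T → . , -], [T → . D , L] }  — shift
  I3: { [T → , . -] }  — shift
  I4: { [D → - .] }  — reduce
  I5: { [D → A . -], [D → A .] }  — shift, reduce
  I6: { [T → D . , L] }  — shift
  I7: { [A → c T . -] }  — shift
  I8: { [A → c T - .] }  — reduce
  I9: { [L → . c , A], [T → D , . L] }  — shift
  I10: { [T → D , L .] }  — reduce
  I11: { [L → c . , A] }  — shift
  I12: { [A → . c T -], [L → c , . A] }  — shift
  I13: { [L → c , A .] }  — reduce
  I14: { [D → A - .] }  — reduce
  I15: { [T → , - .] }  — reduce

I5 contains reduce item [D → A .] and shift item [D → A . -] — shift-reduce conflict.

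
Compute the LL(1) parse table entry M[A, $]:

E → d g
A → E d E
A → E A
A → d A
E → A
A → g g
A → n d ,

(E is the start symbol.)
To find M[A, $], we find productions for A where $ is in the predict set (PREDICT(N → α) = (FIRST(α) \ {ε}) ∪ (FOLLOW(N) if α ⇒* ε)).

Relevant sets:
  FIRST(E) = { 'd', 'g', 'n' }

A → E d E: PREDICT = { 'd', 'g', 'n' }
A → E A: PREDICT = { 'd', 'g', 'n' }
A → d A: PREDICT = { 'd' }
A → g g: PREDICT = { 'g' }
A → n d ,: PREDICT = { 'n' }

M[A, $] is empty (no production applies)

Answer: Empty (error entry)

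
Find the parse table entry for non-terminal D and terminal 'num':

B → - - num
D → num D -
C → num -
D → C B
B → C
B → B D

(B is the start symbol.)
To find M[D, 'num'], we find productions for D where 'num' is in the predict set (PREDICT(N → α) = (FIRST(α) \ {ε}) ∪ (FOLLOW(N) if α ⇒* ε)).

Relevant sets:
  FIRST(C) = { 'num' }

D → num D -: PREDICT = { 'num' }
  'num' is in predict set, so this production goes in M[D, 'num']
D → C B: PREDICT = { 'num' }
  'num' is in predict set, so this production goes in M[D, 'num']

M[D, 'num'] = D → num D -, D → C B  (a multiply-defined cell — the grammar is not LL(1))

Answer: D → num D -, D → C B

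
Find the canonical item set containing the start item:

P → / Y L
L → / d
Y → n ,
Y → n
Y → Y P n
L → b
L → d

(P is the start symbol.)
First, augment the grammar with P' → P
I₀ = CLOSURE({ [P' → . P] }):
  [P' → . P] has the dot before P: add [P → . / Y L]
No further items can be added.

I₀ = { [P → . / Y L], [P' → . P] }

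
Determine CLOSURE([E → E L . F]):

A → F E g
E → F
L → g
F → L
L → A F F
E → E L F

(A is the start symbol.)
Start with: [E → E L . F]
  [E → E L . F] has the dot before F: add [F → . L]
  [F → . L] has the dot before L: add [L → . g], [L → . A F F]
  [L → . A F F] has the dot before A: add [A → . F E g]
No further items can be added.

CLOSURE = { [A → . F E g], [E → E L . F], [F → . L], [L → . A F F], [L → . g] }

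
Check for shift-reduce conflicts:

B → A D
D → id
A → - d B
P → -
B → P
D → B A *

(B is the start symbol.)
Yes — I1: [P → - .] vs [A → - . d B]

Augment with B' → B and build the canonical LR(0) collection (I0 = CLOSURE({[B' → . B]}), then GOTO on every symbol after a dot until no new states appear). It has 13 states:
  I0: { [A → . - d B], [B → . A D], [B → . P], [B' → . B], [P → . -] }  — shift
  I1: { [A → - . d B], [P → - .] }  — shift, reduce
  I2: { [A → . - d B], [B → . A D], [B → . P], [B → A . D], [D → . B A *], [D → . id], [P → . -] }  — shift
  I3: { [B' → B .] }  — accept
  I4: { [B → P .] }  — reduce
  I5: { [A → . - d B], [D → B . A *] }  — shift
  I6: { [B → A D .] }  — reduce
  I7: { [D → id .] }  — reduce
  I8: { [A → - . d B] }  — shift
  I9: { [D → B A . *] }  — shift
  I10: { [D → B A * .] }  — reduce
  I11: { [A → - d . B], [A → . - d B], [B → . A D], [B → . P], [P → . -] }  — shift
  I12: { [A → - d B .] }  — reduce

I1 contains reduce item [P → - .] and shift item [A → - . d B] — shift-reduce conflict.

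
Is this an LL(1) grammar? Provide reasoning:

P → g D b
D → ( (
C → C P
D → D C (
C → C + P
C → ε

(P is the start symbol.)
Relevant sets:
  FIRST(D) = { '(' }
  FIRST(C) = { '+', 'g', ε }
  FIRST(P) = { 'g' }
  FOLLOW(C) = { '(', '+', 'g' }

For D:
  PREDICT(D → '(' '(') = { '(' }
  PREDICT(D → D C '(') = { '(' }
For C:
  PREDICT(C → C P) = { '+', 'g' }
  PREDICT(C → C '+' P) = { '+', 'g' }
  PREDICT(C → ε) = { '(', '+', 'g' }
P has a single production, so nothing to check there.

Conflict found: Predict set conflict for D: { '(' }
The grammar is NOT LL(1).

Answer: No. Predict set conflict for D: { '(' }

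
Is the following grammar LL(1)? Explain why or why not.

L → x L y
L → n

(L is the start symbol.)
For L:
  PREDICT(L → x L y) = { 'x' }
  PREDICT(L → n) = { 'n' }

All predict sets are disjoint. The grammar IS LL(1).

Answer: Yes, the grammar is LL(1).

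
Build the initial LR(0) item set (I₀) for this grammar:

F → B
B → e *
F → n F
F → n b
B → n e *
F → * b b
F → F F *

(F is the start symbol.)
First, augment the grammar with F' → F
I₀ = CLOSURE({ [F' → . F] }):
  [F' → . F] has the dot before F: add [F → . B], [F → . n F], [F → . n b], [F → . * b b], [F → . F F *]
  [F → . B] has the dot before B: add [B → . e *], [B → . n e *]
No further items can be added.

I₀ = { [B → . e *], [B → . n e *], [F → . * b b], [F → . B], [F → . F F *], [F → . n F], [F → . n b], [F' → . F] }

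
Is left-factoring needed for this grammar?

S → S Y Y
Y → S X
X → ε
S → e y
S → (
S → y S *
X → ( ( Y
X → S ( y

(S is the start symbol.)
No, left-factoring is not needed

Left-factoring is needed when two productions for the same non-terminal
share a common prefix on the right-hand side.

Productions for S:
  S → S Y Y
  S → e y
  S → (
  S → y S *
Productions for X:
  X → ε
  X → ( ( Y
  X → S ( y

No common prefixes found.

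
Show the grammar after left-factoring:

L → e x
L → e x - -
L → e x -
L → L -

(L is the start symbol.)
Left-factoring transforms A → αβ₁ | αβ₂ into A → αA' and A' → β₁ | β₂
(α is the longest common prefix among the alternatives). Repeat until
no nonterminal has two alternatives with a common prefix.

Round 1: L has alternatives sharing prefix 'e x'. Introduce L': L → e x L'
  Add: L' → ε
  Add: L' → - -
  Add: L' → -

Round 2: L' has alternatives sharing prefix '-'. Introduce L'': L' → - L''
  Add: L'' → -
  Add: L'' → ε

No remaining common prefixes — done.

Resulting grammar:
L → e x L'
L' → ε
L' → - L''
L'' → -
L'' → ε
L → L -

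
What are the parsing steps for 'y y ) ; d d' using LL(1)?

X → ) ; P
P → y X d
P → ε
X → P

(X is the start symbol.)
Stack is shown with the top on the left.

Stack        Input          Action
----------------------------------
X $          y y ) ; d d $  output X → P
P $          y y ) ; d d $  output P → y X d
y X d $      y y ) ; d d $  match 'y'
X d $        y ) ; d d $    output X → P
P d $        y ) ; d d $    output P → y X d
y X d d $    y ) ; d d $    match 'y'
X d d $      ) ; d d $      output X → ) ; P
) ; P d d $  ) ; d d $      match ')'
; P d d $    ; d d $        match ';'
P d d $      d d $          output P → ε
d d $        d d $          match 'd'
d $          d $            match 'd'
$            $              accept

The string is accepted.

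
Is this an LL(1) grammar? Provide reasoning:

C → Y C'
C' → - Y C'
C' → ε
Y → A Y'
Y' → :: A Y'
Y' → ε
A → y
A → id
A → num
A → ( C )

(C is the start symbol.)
Relevant sets:
  FOLLOW(C') = { $, ')' }
  FOLLOW(Y') = { $, ')', '-' }

For C':
  PREDICT(C' → '-' Y C') = { '-' }
  PREDICT(C' → ε) = { $, ')' }
For Y':
  PREDICT(Y' → :: A Y') = { '::' }
  PREDICT(Y' → ε) = { $, ')', '-' }
For A:
  PREDICT(A → y) = { 'y' }
  PREDICT(A → id) = { 'id' }
  PREDICT(A → num) = { 'num' }
  PREDICT(A → '(' C ')') = { '(' }
C, Y have a single production, so nothing to check there.

All predict sets are disjoint. The grammar IS LL(1).

Answer: Yes, the grammar is LL(1).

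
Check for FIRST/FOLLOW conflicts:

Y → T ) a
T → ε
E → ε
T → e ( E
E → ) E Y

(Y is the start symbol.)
Yes. E → ')' E Y with FOLLOW(E) on { ')' }

A FIRST/FOLLOW conflict occurs when a non-terminal N has a nullable alternative N → β (β ⇒* ε) and another alternative N → α with FIRST(α) ∩ FOLLOW(N) ≠ ∅: on such a lookahead the parser cannot decide between expanding α and letting N vanish via β.

Nullable non-terminals: E, T.

E: nullable alternative(s) E → ε; FOLLOW(E) = { ')', 'e' }
  E → ε: FIRST \ {ε} = { } — this is the only nullable alternative, skip
  E → ) E Y: FIRST \ {ε} = { ')' } — overlaps FOLLOW(E) on { ')' }: CONFLICT

T: nullable alternative(s) T → ε; FOLLOW(T) = { ')' }
  T → ε: FIRST \ {ε} = { } — this is the only nullable alternative, skip
  T → e ( E: FIRST \ {ε} = { 'e' } — disjoint from FOLLOW(T)

Y has no nullable alternative, so no FIRST/FOLLOW check is needed there.

So the grammar has 1 FIRST/FOLLOW conflict (marked CONFLICT above).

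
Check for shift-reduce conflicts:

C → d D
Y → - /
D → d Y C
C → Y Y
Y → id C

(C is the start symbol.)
Augment with C' → C and build the canonical LR(0) collection (I0 = CLOSURE({[C' → . C]}), then GOTO on every symbol after a dot until no new states appear). It has 13 states:
  I0: { [C → . Y Y], [C → . d D], [C' → . C], [Y → . - /], [Y → . id C] }  — shift
  I1: { [Y → - . /] }  — shift
  I2: { [C' → C .] }  — accept
  I3: { [C → Y . Y], [Y → . - /], [Y → . id C] }  — shift
  I4: { [C → d . D], [D → . d Y C] }  — shift
  I5: { [C → . Y Y], [C → . d D], [Y → . - /], [Y → . id C], [Y → id . C] }  — shift
  I6: { [Y → id C .] }  — reduce
  I7: { [C → d D .] }  — reduce
  I8: { [D → d . Y C], [Y → . - /], [Y → . id C] }  — shift
  I9: { [C → . Y Y], [C → . d D], [D → d Y . C], [Y → . - /], [Y → . id C] }  — shift
  I10: { [D → d Y C .] }  — reduce
  I11: { [C → Y Y .] }  — reduce
  I12: { [Y → - / .] }  — reduce

No state contains both a complete item and a shift item.

Answer: No shift-reduce conflicts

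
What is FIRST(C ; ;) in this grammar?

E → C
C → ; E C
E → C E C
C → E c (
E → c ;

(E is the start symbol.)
FIRST sets of the non-terminals involved (from the grammar, by fixed-point iteration):
  FIRST(C) = { ';', 'c' }

To compute FIRST(C ; ;), process the symbols left to right:
Symbol C is a non-terminal. Add FIRST(C) \ {ε} = { ';', 'c' }
C is not nullable (ε ∉ FIRST(C)), so stop here.
FIRST(C ; ;) = { ';', 'c' }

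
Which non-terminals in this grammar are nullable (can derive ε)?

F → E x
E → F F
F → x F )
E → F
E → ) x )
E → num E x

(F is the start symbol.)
There are no ε-productions, so no non-terminal can derive ε.
No non-terminals are nullable.

Answer: None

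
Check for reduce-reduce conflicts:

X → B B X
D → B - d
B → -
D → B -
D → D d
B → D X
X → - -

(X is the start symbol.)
Yes — I7: [B → - .] vs [D → B - .]; I9: [B → - .] vs [D → B - .]

A reduce-reduce conflict occurs when an LR(0) state has two complete items [A → α .] and [B → β .] — both call for a reduction, and with no lookahead the parser cannot choose between them.

Augment with X' → X and build the canonical LR(0) collection (I0 = CLOSURE({[X' → . X]}), then GOTO on every symbol after a dot until no new states appear). It has 13 states:
  I0: { [B → . -], [B → . D X], [D → . B - d], [D → . B -], [D → . D d], [X → . - -], [X → . B B X], [X' → . X] }  — shift
  I1: { [B → - .], [X → - . -] }  — shift, reduce
  I2: { [B → . -], [B → . D X], [D → . B - d], [D → . B -], [D → . D d], [D → B . - d], [D → B . -], [X → B . B X] }  — shift
  I3: { [B → . -], [B → . D X], [B → D . X], [D → . B - d], [D → . B -], [D → . D d], [D → D . d], [X → . - -], [X → . B B X] }  — shift
  I4: { [X' → X .] }  — accept
  I5: { [B → D X .] }  — reduce
  I6: { [D → D d .] }  — reduce
  I7: { [B → - .], [D → B - . d], [D → B - .] }  — shift, 2 reduces
  I8: { [B → . -], [B → . D X], [D → . B - d], [D → . B -], [D → . D d], [D → B . - d], [D → B . -], [X → . - -], [X → . B B X], [X → B B . X] }  — shift
  I9: { [B → - .], [D → B - . d], [D → B - .], [X → - . -] }  — shift, 2 reduces
  I10: { [X → B B X .] }  — reduce
  I11: { [X → - - .] }  — reduce
  I12: { [D → B - d .] }  — reduce

I7 contains complete items [B → - .], [D → B - .] — reduce-reduce conflict.
I9 contains complete items [B → - .], [D → B - .] — reduce-reduce conflict.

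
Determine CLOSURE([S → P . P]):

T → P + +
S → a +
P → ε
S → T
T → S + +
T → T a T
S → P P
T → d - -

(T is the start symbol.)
{ [P → .], [S → P . P] }

Start with: [S → P . P]
  [S → P . P] has the dot before P: add [P → .]
No further items can be added.

CLOSURE = { [P → .], [S → P . P] }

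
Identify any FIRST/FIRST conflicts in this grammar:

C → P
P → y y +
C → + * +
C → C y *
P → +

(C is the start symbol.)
FIRST sets of the non-terminals at (or reachable through a nullable prefix from) the front of some alternative:
  FIRST(P) = { '+', 'y' }
  FIRST(C) = { '+', 'y' }

Productions for C:
  C → P: FIRST = { '+', 'y' }
  C → + * +: FIRST = { '+' }
  C → C y *: FIRST = { '+', 'y' }
Productions for P:
  P → y y +: FIRST = { 'y' }
  P → +: FIRST = { '+' }

Conflict for C: C → P and C → + * +
  Overlap: { '+' }
Conflict for C: C → P and C → C y *
  Overlap: { '+', 'y' }
Conflict for C: C → + * + and C → C y *
  Overlap: { '+' }

Answer: Yes. C → P / C → '+' '*' '+' on { '+' }; C → P / C → C y '*' on { '+', 'y' }; C → '+' '*' '+' / C → C y '*' on { '+' }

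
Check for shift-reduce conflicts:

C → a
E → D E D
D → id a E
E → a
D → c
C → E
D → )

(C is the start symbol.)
No shift-reduce conflicts

Augment with C' → C and build the canonical LR(0) collection (I0 = CLOSURE({[C' → . C]}), then GOTO on every symbol after a dot until no new states appear). It has 13 states:
  I0: { [C → . E], [C → . a], [C' → . C], [D → . )], [D → . c], [D → . id a E], [E → . D E D], [E → . a] }  — shift
  I1: { [D → ) .] }  — reduce
  I2: { [C' → C .] }  — accept
  I3: { [D → . )], [D → . c], [D → . id a E], [E → . D E D], [E → . a], [E → D . E D] }  — shift
  I4: { [C → E .] }  — reduce
  I5: { [C → a .], [E → a .] }  — 2 reduces
  I6: { [D → c .] }  — reduce
  I7: { [D → id . a E] }  — shift
  I8: { [D → . )], [D → . c], [D → . id a E], [D → id a . E], [E → . D E D], [E → . a] }  — shift
  I9: { [D → id a E .] }  — reduce
  I10: { [E → a .] }  — reduce
  I11: { [D → . )], [D → . c], [D → . id a E], [E → D E . D] }  — shift
  I12: { [E → D E D .] }  — reduce

No state contains both a complete item and a shift item.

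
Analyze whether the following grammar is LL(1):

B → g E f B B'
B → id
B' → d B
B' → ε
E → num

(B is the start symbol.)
Relevant sets:
  FOLLOW(B') = { $, 'd' }

For B:
  PREDICT(B → g E f B B') = { 'g' }
  PREDICT(B → id) = { 'id' }
For B':
  PREDICT(B' → d B) = { 'd' }
  PREDICT(B' → ε) = { $, 'd' }
E has a single production, so nothing to check there.

Conflict found: Predict set conflict for B': { 'd' }
The grammar is NOT LL(1).

Answer: No. Predict set conflict for B': { 'd' }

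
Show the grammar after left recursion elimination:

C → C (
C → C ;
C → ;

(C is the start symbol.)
C → ; C'
C' → ( C'
C' → ; C'
C' → ε

C is directly left-recursive. The standard transformation for
  A → A α₁ | ... | A α_m | β₁ | ... | β_n
is
  A  → β₁ A' | ... | β_n A'
  A' → α₁ A' | ... | α_m A' | ε

C → ; becomes C → ; C'
C → C ( becomes C' → ( C'
C → C ; becomes C' → ; C'
Add C' → ε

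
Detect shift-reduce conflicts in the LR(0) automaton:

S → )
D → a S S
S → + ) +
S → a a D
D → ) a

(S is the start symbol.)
No shift-reduce conflicts

Augment with S' → S and build the canonical LR(0) collection (I0 = CLOSURE({[S' → . S]}), then GOTO on every symbol after a dot until no new states appear). It has 14 states:
  I0: { [S → . )], [S → . + ) +], [S → . a a D], [S' → . S] }  — shift
  I1: { [S → ) .] }  — reduce
  I2: { [S → + . ) +] }  — shift
  I3: { [S' → S .] }  — accept
  I4: { [S → a . a D] }  — shift
  I5: { [D → . ) a], [D → . a S S], [S → a a . D] }  — shift
  I6: { [D → ) . a] }  — shift
  I7: { [S → a a D .] }  — reduce
  I8: { [D → a . S S], [S → . )], [S → . + ) +], [S → . a a D] }  — shift
  I9: { [D → a S . S], [S → . )], [S → . + ) +], [S → . a a D] }  — shift
  I10: { [D → a S S .] }  — reduce
  I11: { [D → ) a .] }  — reduce
  I12: { [S → + ) . +] }  — shift
  I13: { [S → + ) + .] }  — reduce

No state contains both a complete item and a shift item.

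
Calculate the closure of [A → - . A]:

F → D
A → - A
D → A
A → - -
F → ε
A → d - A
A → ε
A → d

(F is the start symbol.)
{ [A → - . A], [A → . - -], [A → . - A], [A → . d - A], [A → . d], [A → .] }

To compute CLOSURE, for each item [A → α.Bβ] where B is a non-terminal, add [B → .γ] for all productions B → γ; repeat for the newly added items until nothing changes.

Start with: [A → - . A]
  [A → - . A] has the dot before A: add [A → . - A], [A → . - -], [A → . d - A], [A → .], [A → . d]
No further items can be added.

CLOSURE = { [A → - . A], [A → . - -], [A → . - A], [A → . d - A], [A → . d], [A → .] }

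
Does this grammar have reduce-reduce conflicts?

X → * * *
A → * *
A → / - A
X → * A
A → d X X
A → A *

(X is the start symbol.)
Yes — I14: [A → * * .] vs [X → * * * .]

A reduce-reduce conflict occurs when an LR(0) state has two complete items [A → α .] and [B → β .] — both call for a reduction, and with no lookahead the parser cannot choose between them.

Augment with X' → X and build the canonical LR(0) collection (I0 = CLOSURE({[X' → . X]}), then GOTO on every symbol after a dot until no new states appear). It has 15 states:
  I0: { [X → . * * *], [X → . * A], [X' → . X] }  — shift
  I1: { [A → . * *], [A → . / - A], [A → . A *], [A → . d X X], [X → * . * *], [X → * . A] }  — shift
  I2: { [X' → X .] }  — accept
  I3: { [A → * . *], [X → * * . *] }  — shift
  I4: { [A → / . - A] }  — shift
  I5: { [A → A . *], [X → * A .] }  — shift, reduce
  I6: { [A → d . X X], [X → . * * *], [X → . * A] }  — shift
  I7: { [A → d X . X], [X → . * * *], [X → . * A] }  — shift
  I8: { [A → d X X .] }  — reduce
  I9: { [A → A * .] }  — reduce
  I10: { [A → . * *], [A → . / - A], [A → . A *], [A → . d X X], [A → / - . A] }  — shift
  I11: { [A → * . *] }  — shift
  I12: { [A → / - A .], [A → A . *] }  — shift, reduce
  I13: { [A → * * .] }  — reduce
  I14: { [A → * * .], [X → * * * .] }  — 2 reduces

I14 contains complete items [A → * * .], [X → * * * .] — reduce-reduce conflict.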